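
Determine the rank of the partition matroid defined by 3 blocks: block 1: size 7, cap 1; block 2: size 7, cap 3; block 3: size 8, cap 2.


Rank of a partition matroid = sum of min(|Si|, ci) for each block.
= min(7,1) + min(7,3) + min(8,2)
= 1 + 3 + 2
= 6.

6


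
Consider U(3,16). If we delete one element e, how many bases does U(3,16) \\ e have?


Deleting e from U(3,16) gives U(3,15) since n > r.
Bases of U(3,15) = C(15,3) = 15! / (3! * 12!) = 455.

455


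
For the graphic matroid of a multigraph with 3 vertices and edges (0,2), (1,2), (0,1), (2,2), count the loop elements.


In a graphic matroid, a loop is a self-loop edge (u,u) with rank 0.
Examining all 4 edges for self-loops...
Self-loops found: (2,2)
Number of loops = 1.

1


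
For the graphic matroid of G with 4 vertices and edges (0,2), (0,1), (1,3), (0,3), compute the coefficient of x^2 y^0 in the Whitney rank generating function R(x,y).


R(x,y) = sum over A in 2^E of x^(r(E)-r(A)) * y^(|A|-r(A)).
G has 4 vertices, 4 edges. r(E) = 3.
Enumerate all 2^4 = 16 subsets.
Count subsets with r(E)-r(A)=2 and |A|-r(A)=0: 4.

4


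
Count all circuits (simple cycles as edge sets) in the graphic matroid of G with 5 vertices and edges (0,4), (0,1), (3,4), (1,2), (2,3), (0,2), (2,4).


A circuit in a graphic matroid = edge set of a simple cycle.
G has 5 vertices and 7 edges.
Enumerating all minimal edge subsets forming cycles...
Total circuits found: 6.

6


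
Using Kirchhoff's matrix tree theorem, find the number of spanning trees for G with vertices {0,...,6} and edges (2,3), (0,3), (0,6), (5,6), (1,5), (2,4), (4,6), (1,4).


By Kirchhoff's matrix tree theorem, the number of spanning trees equals
the determinant of any cofactor of the Laplacian matrix L.
G has 7 vertices and 8 edges.
Computing the (6 x 6) cofactor determinant gives 19.

19


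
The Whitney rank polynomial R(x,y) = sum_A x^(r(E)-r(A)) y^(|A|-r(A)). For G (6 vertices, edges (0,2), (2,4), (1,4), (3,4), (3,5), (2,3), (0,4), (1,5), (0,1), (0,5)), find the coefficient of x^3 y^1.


R(x,y) = sum over A in 2^E of x^(r(E)-r(A)) * y^(|A|-r(A)).
G has 6 vertices, 10 edges. r(E) = 5.
Enumerate all 2^10 = 1024 subsets.
Count subsets with r(E)-r(A)=3 and |A|-r(A)=1: 4.

4


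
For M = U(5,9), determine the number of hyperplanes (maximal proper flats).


Hyperplanes of U(5,9) are flats of rank 4.
In a uniform matroid, these are exactly the (4)-element subsets.
Count = C(9,4) = 9! / (4! * 5!) = 126.

126


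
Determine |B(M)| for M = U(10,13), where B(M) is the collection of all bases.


Bases of U(10,13) are all 10-element subsets of the 13-element ground set.
Number of bases = C(13,10).
(13 choose 10) = 286.

286


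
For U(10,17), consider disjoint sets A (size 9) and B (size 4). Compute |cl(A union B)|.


|A union B| = 9 + 4 = 13 (disjoint).
In U(10,17), cl(S) = S if |S| < 10, else cl(S) = E.
Since 13 >= 10, cl(A union B) = E.
|cl(A union B)| = 17.

17


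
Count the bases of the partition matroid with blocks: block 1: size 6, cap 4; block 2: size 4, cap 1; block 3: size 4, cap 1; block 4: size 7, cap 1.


A basis picks exactly ci elements from block i.
Number of bases = product of C(|Si|, ci).
= C(6,4) * C(4,1) * C(4,1) * C(7,1)
= 15 * 4 * 4 * 7
= 1680.

1680


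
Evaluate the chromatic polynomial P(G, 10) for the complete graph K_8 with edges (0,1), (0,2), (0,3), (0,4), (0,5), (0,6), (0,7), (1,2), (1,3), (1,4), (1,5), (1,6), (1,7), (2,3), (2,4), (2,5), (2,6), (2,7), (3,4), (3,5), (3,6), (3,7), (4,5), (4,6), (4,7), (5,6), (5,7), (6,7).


P(K_8, k) = k(k-1)(k-2)...(k-7).
P(10) = (10) * (9) * (8) * (7) * (6) * (5) * (4) * (3) = 1814400.

1814400


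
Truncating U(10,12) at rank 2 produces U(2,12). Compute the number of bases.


Truncating U(10,12) to rank 2 gives U(2,12).
Bases of U(2,12) are all 2-element subsets of 12 elements.
Number of bases = C(12,2) = (12 * 11) / (1 * 2) = 66.

66


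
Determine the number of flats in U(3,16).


Flats of U(3,16): every subset of size < 3 is a flat, plus E itself.
Count = (16 choose 0) + (16 choose 1) + (16 choose 2) + 1
     = 1 + 16 + 120 + 1
     = 138.

138


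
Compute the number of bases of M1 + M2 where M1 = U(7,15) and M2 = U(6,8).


Bases of a direct sum M1 + M2: |B| = |B(M1)| * |B(M2)|.
|B(U(7,15))| = C(15,7) = 6435.
|B(U(6,8))| = C(8,6) = 28.
Total bases = 6435 * 28 = 180180.

180180


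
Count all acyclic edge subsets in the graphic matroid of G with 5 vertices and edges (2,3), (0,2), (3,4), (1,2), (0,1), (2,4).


An independent set in a graphic matroid is an acyclic edge subset.
G has 5 vertices and 6 edges.
Enumerate all 2^6 = 64 subsets, checking for acyclicity.
Total independent sets = 49.

49


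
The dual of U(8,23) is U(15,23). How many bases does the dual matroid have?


The dual of U(r,n) is U(n-r, n) = U(15,23).
Bases of U(15,23) are all (15)-element subsets.
|B(M*)| = C(23,15) = 23! / (15! * 8!) = 490314.

490314


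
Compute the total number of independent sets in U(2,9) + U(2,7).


For a direct sum, |I(M1+M2)| = |I(M1)| * |I(M2)|.
|I(U(2,9))| = sum C(9,k) for k=0..2 = 46.
|I(U(2,7))| = sum C(7,k) for k=0..2 = 29.
Total = 46 * 29 = 1334.

1334


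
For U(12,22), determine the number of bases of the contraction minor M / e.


Contracting e from U(12,22) gives U(11,21).
Bases of U(11,21) = C(21,11) = 352716.

352716


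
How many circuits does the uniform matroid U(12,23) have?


In U(12,23), circuits are the (13)-element subsets.
Any set of 13 elements is dependent, and removing any one element gives
an independent set of size 12, so it is a minimal dependent set.
Number of circuits = (23 choose 13) = 1144066.

1144066


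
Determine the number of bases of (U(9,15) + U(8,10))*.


(M1+M2)* = M1* + M2*.
M1* = U(6,15), bases: C(15,6) = 5005.
M2* = U(2,10), bases: C(10,2) = 45.
|B(M*)| = 5005 * 45 = 225225.

225225


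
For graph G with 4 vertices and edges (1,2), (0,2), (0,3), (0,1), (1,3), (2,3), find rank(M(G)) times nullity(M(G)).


r(M) = |V| - c = 4 - 1 = 3.
nullity = |E| - r(M) = 6 - 3 = 3.
Product = 3 * 3 = 9.

9


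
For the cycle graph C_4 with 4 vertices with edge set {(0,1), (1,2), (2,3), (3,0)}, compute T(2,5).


T(C_4; x,y) = x + x^2 + ... + x^(3) + y.
T(2,5) = 2^1 + 2^2 + 2^3 + 5
= 2 + 4 + 8 + 5
= 19.

19


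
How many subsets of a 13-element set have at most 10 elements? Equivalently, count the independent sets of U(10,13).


Independent sets of U(10,13) are all subsets of size <= 10.
Count = (13 choose 0) + (13 choose 1) + (13 choose 2) + (13 choose 3) + (13 choose 4) + (13 choose 5) + (13 choose 6) + (13 choose 7) + (13 choose 8) + (13 choose 9) + (13 choose 10)
     = 1 + 13 + 78 + 286 + 715 + 1287 + 1716 + 1716 + 1287 + 715 + 286
     = 8100.

8100


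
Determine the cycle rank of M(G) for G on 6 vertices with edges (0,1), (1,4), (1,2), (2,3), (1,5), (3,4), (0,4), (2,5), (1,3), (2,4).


Cycle rank (nullity) = |E| - r(M) = |E| - (|V| - c).
|E| = 10, |V| = 6, c = 1.
Nullity = 10 - (6 - 1) = 10 - 5 = 5.

5


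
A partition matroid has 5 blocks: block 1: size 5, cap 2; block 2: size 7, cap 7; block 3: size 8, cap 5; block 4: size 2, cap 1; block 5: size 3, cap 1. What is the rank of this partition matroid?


Rank of a partition matroid = sum of min(|Si|, ci) for each block.
= min(5,2) + min(7,7) + min(8,5) + min(2,1) + min(3,1)
= 2 + 7 + 5 + 1 + 1
= 16.

16


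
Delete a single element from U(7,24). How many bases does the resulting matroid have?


Deleting e from U(7,24) gives U(7,23) since n > r.
Bases of U(7,23) = (23 choose 7) = 245157.

245157


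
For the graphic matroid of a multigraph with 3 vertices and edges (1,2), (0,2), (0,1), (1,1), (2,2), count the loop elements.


In a graphic matroid, a loop is a self-loop edge (u,u) with rank 0.
Examining all 5 edges for self-loops...
Self-loops found: (1,1), (2,2)
Number of loops = 2.

2


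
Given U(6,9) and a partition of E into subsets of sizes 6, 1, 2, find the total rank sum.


r(Ai) = min(|Ai|, 6) for each part.
Sum = min(6,6) + min(1,6) + min(2,6)
    = 6 + 1 + 2
    = 9.

9


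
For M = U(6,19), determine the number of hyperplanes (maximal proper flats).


Hyperplanes of U(6,19) are flats of rank 5.
In a uniform matroid, these are exactly the (5)-element subsets.
Count = C(19,5) = 19! / (5! * 14!) = 11628.

11628


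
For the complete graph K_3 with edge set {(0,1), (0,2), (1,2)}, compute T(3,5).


T(K_3; x,y) = x^2 + x + y.
T(3,5) = 9 + 3 + 5 = 17.

17


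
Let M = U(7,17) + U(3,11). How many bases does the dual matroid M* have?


(M1+M2)* = M1* + M2*.
M1* = U(10,17), bases: C(17,10) = 19448.
M2* = U(8,11), bases: C(11,8) = 165.
|B(M*)| = 19448 * 165 = 3208920.

3208920


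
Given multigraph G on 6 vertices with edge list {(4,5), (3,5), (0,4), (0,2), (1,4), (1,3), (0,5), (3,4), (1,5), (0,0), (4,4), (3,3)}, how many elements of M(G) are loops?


In a graphic matroid, a loop is a self-loop edge (u,u) with rank 0.
Examining all 12 edges for self-loops...
Self-loops found: (0,0), (4,4), (3,3)
Number of loops = 3.

3


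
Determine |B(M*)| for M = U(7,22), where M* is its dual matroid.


The dual of U(r,n) is U(n-r, n) = U(15,22).
Bases of U(15,22) are all (15)-element subsets.
|B(M*)| = C(22,15) = 170544.

170544


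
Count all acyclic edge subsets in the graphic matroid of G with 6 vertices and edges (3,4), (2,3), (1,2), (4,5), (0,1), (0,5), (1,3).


An independent set in a graphic matroid is an acyclic edge subset.
G has 6 vertices and 7 edges.
Enumerate all 2^7 = 128 subsets, checking for acyclicity.
Total independent sets = 108.

108


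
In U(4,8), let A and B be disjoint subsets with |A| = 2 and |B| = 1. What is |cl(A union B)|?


|A union B| = 2 + 1 = 3 (disjoint).
In U(4,8), cl(S) = S if |S| < 4, else cl(S) = E.
Since 3 < 4, cl(A union B) = A union B.
|cl(A union B)| = 3.

3


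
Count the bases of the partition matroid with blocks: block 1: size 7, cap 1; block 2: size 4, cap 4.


A basis picks exactly ci elements from block i.
Number of bases = product of C(|Si|, ci).
= C(7,1) * C(4,4)
= 7 * 1
= 7.

7


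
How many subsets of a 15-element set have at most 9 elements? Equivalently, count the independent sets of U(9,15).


Independent sets of U(9,15) are all subsets of size <= 9.
Count = C(15,0) + C(15,1) + C(15,2) + C(15,3) + C(15,4) + C(15,5) + C(15,6) + C(15,7) + C(15,8) + C(15,9)
     = 1 + 15 + 105 + 455 + 1365 + 3003 + 5005 + 6435 + 6435 + 5005
     = 27824.

27824


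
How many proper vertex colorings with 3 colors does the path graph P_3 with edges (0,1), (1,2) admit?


P(P_3, k) = k * (k-1)^(2).
P(3) = 3 * 2^2 = 3 * 4 = 12.

12


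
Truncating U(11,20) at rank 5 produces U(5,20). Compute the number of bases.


Truncating U(11,20) to rank 5 gives U(5,20).
Bases of U(5,20) are all 5-element subsets of 20 elements.
Number of bases = (20 choose 5) = 15504.

15504


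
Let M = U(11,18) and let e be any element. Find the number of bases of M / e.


Contracting e from U(11,18) gives U(10,17).
Bases of U(10,17) = C(17,10) = 19448.

19448


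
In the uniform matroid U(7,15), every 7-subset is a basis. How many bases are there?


Bases of U(7,15) are all 7-element subsets of the 15-element ground set.
Number of bases = C(15,7).
(15 choose 7) = 6435.

6435


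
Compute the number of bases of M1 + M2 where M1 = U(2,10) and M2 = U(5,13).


Bases of a direct sum M1 + M2: |B| = |B(M1)| * |B(M2)|.
|B(U(2,10))| = C(10,2) = 45.
|B(U(5,13))| = C(13,5) = 1287.
Total bases = 45 * 1287 = 57915.

57915


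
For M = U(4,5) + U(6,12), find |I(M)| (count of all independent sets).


For a direct sum, |I(M1+M2)| = |I(M1)| * |I(M2)|.
|I(U(4,5))| = sum C(5,k) for k=0..4 = 31.
|I(U(6,12))| = sum C(12,k) for k=0..6 = 2510.
Total = 31 * 2510 = 77810.

77810


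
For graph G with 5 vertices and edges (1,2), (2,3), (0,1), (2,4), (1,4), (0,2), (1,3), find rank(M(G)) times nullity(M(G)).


r(M) = |V| - c = 5 - 1 = 4.
nullity = |E| - r(M) = 7 - 4 = 3.
Product = 4 * 3 = 12.

12


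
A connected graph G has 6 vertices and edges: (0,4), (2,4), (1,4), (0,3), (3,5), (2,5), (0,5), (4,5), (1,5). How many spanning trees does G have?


By Kirchhoff's matrix tree theorem, the number of spanning trees equals
the determinant of any cofactor of the Laplacian matrix L.
G has 6 vertices and 9 edges.
Computing the (5 x 5) cofactor determinant gives 52.

52


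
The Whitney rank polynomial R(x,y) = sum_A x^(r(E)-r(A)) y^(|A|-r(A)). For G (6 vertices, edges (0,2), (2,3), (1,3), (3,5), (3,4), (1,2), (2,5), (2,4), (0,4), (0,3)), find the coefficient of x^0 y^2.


R(x,y) = sum over A in 2^E of x^(r(E)-r(A)) * y^(|A|-r(A)).
G has 6 vertices, 10 edges. r(E) = 5.
Enumerate all 2^10 = 1024 subsets.
Count subsets with r(E)-r(A)=0 and |A|-r(A)=2: 102.

102


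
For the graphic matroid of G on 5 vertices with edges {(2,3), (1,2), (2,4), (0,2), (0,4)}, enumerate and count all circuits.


A circuit in a graphic matroid = edge set of a simple cycle.
G has 5 vertices and 5 edges.
Enumerating all minimal edge subsets forming cycles...
Total circuits found: 1.

1


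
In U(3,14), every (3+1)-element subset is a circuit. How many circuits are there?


In U(3,14), circuits are the (4)-element subsets.
Any set of 4 elements is dependent, and removing any one element gives
an independent set of size 3, so it is a minimal dependent set.
Number of circuits = C(14,4) = (14 * 13 * 12 * 11) / (1 * 2 * 3 * 4) = 1001.

1001


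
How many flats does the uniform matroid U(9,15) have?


Flats of U(9,15): every subset of size < 9 is a flat, plus E itself.
Count = C(15,0) + C(15,1) + C(15,2) + C(15,3) + C(15,4) + C(15,5) + C(15,6) + C(15,7) + C(15,8) + 1
     = 1 + 15 + 105 + 455 + 1365 + 3003 + 5005 + 6435 + 6435 + 1
     = 22820.

22820


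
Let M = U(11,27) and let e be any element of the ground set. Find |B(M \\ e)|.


Deleting e from U(11,27) gives U(11,26) since n > r.
Bases of U(11,26) = C(26,11) = 26! / (11! * 15!) = 7726160.

7726160


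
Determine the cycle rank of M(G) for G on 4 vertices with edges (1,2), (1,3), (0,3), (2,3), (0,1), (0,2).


Cycle rank (nullity) = |E| - r(M) = |E| - (|V| - c).
|E| = 6, |V| = 4, c = 1.
Nullity = 6 - (4 - 1) = 6 - 3 = 3.

3


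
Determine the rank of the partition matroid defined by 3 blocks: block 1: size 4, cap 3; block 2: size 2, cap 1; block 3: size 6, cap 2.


Rank of a partition matroid = sum of min(|Si|, ci) for each block.
= min(4,3) + min(2,1) + min(6,2)
= 3 + 1 + 2
= 6.

6


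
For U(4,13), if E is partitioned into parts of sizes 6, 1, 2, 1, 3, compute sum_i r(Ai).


r(Ai) = min(|Ai|, 4) for each part.
Sum = min(6,4) + min(1,4) + min(2,4) + min(1,4) + min(3,4)
    = 4 + 1 + 2 + 1 + 3
    = 11.

11


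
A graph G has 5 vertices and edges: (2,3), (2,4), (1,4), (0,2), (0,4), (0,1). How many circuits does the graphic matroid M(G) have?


A circuit in a graphic matroid = edge set of a simple cycle.
G has 5 vertices and 6 edges.
Enumerating all minimal edge subsets forming cycles...
Total circuits found: 3.

3


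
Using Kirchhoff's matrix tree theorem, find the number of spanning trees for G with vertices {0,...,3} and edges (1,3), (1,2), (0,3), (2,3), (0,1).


By Kirchhoff's matrix tree theorem, the number of spanning trees equals
the determinant of any cofactor of the Laplacian matrix L.
G has 4 vertices and 5 edges.
Computing the (3 x 3) cofactor determinant gives 8.

8


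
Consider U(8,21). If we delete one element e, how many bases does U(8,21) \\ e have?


Deleting e from U(8,21) gives U(8,20) since n > r.
Bases of U(8,20) = C(20,8) = 125970.

125970


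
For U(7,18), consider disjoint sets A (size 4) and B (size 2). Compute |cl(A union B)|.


|A union B| = 4 + 2 = 6 (disjoint).
In U(7,18), cl(S) = S if |S| < 7, else cl(S) = E.
Since 6 < 7, cl(A union B) = A union B.
|cl(A union B)| = 6.

6


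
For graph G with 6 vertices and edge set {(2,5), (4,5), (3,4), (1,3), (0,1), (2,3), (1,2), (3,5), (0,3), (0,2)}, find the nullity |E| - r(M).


Cycle rank (nullity) = |E| - r(M) = |E| - (|V| - c).
|E| = 10, |V| = 6, c = 1.
Nullity = 10 - (6 - 1) = 10 - 5 = 5.

5


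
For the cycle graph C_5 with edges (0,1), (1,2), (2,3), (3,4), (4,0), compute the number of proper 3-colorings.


P(C_5, k) = (k-1)^5 + (-1)^5*(k-1).
P(3) = (2)^5 - 2
= 32 - 2 = 30.

30


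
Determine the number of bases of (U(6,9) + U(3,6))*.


(M1+M2)* = M1* + M2*.
M1* = U(3,9), bases: C(9,3) = 84.
M2* = U(3,6), bases: C(6,3) = 20.
|B(M*)| = 84 * 20 = 1680.

1680


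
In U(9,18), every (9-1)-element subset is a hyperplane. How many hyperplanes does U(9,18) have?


Hyperplanes of U(9,18) are flats of rank 8.
In a uniform matroid, these are exactly the (8)-element subsets.
Count = (18 choose 8) = 43758.

43758


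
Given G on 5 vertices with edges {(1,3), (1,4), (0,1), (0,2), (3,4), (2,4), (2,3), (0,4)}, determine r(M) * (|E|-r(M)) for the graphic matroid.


r(M) = |V| - c = 5 - 1 = 4.
nullity = |E| - r(M) = 8 - 4 = 4.
Product = 4 * 4 = 16.

16


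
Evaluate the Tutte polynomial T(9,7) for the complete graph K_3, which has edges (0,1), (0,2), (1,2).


T(K_3; x,y) = x^2 + x + y.
T(9,7) = 81 + 9 + 7 = 97.

97


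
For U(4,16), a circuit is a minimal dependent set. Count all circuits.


In U(4,16), circuits are the (5)-element subsets.
Any set of 5 elements is dependent, and removing any one element gives
an independent set of size 4, so it is a minimal dependent set.
Number of circuits = (16 choose 5) = 4368.

4368


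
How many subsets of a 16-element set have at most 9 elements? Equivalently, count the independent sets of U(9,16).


Independent sets of U(9,16) are all subsets of size <= 9.
Count = (16 choose 0) + (16 choose 1) + (16 choose 2) + (16 choose 3) + (16 choose 4) + (16 choose 5) + (16 choose 6) + (16 choose 7) + (16 choose 8) + (16 choose 9)
     = 1 + 16 + 120 + 560 + 1820 + 4368 + 8008 + 11440 + 12870 + 11440
     = 50643.

50643


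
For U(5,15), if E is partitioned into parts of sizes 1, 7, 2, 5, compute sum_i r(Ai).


r(Ai) = min(|Ai|, 5) for each part.
Sum = min(1,5) + min(7,5) + min(2,5) + min(5,5)
    = 1 + 5 + 2 + 5
    = 13.

13


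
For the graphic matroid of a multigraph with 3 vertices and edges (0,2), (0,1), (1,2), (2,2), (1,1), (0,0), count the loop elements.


In a graphic matroid, a loop is a self-loop edge (u,u) with rank 0.
Examining all 6 edges for self-loops...
Self-loops found: (2,2), (1,1), (0,0)
Number of loops = 3.

3


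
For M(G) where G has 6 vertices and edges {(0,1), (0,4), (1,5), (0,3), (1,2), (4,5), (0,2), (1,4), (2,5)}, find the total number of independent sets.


An independent set in a graphic matroid is an acyclic edge subset.
G has 6 vertices and 9 edges.
Enumerate all 2^9 = 512 subsets, checking for acyclicity.
Total independent sets = 268.

268


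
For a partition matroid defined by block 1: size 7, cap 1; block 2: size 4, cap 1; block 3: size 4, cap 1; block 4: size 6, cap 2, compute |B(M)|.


A basis picks exactly ci elements from block i.
Number of bases = product of C(|Si|, ci).
= C(7,1) * C(4,1) * C(4,1) * C(6,2)
= 7 * 4 * 4 * 15
= 1680.

1680


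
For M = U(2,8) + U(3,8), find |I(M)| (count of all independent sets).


For a direct sum, |I(M1+M2)| = |I(M1)| * |I(M2)|.
|I(U(2,8))| = sum C(8,k) for k=0..2 = 37.
|I(U(3,8))| = sum C(8,k) for k=0..3 = 93.
Total = 37 * 93 = 3441.

3441


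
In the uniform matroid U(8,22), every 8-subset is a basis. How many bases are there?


Bases of U(8,22) are all 8-element subsets of the 22-element ground set.
Number of bases = C(22,8).
C(22,8) = 319770.

319770


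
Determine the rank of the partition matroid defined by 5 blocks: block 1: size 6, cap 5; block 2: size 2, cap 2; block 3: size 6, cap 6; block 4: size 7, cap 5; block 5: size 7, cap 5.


Rank of a partition matroid = sum of min(|Si|, ci) for each block.
= min(6,5) + min(2,2) + min(6,6) + min(7,5) + min(7,5)
= 5 + 2 + 6 + 5 + 5
= 23.

23


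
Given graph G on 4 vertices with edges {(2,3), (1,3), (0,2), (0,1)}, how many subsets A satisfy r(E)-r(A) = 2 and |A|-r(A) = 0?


R(x,y) = sum over A in 2^E of x^(r(E)-r(A)) * y^(|A|-r(A)).
G has 4 vertices, 4 edges. r(E) = 3.
Enumerate all 2^4 = 16 subsets.
Count subsets with r(E)-r(A)=2 and |A|-r(A)=0: 4.

4


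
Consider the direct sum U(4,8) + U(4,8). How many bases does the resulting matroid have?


Bases of a direct sum M1 + M2: |B| = |B(M1)| * |B(M2)|.
|B(U(4,8))| = C(8,4) = 70.
|B(U(4,8))| = C(8,4) = 70.
Total bases = 70 * 70 = 4900.

4900


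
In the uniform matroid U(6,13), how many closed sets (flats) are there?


Flats of U(6,13): every subset of size < 6 is a flat, plus E itself.
Count = C(13,0) + C(13,1) + C(13,2) + C(13,3) + C(13,4) + C(13,5) + 1
     = 1 + 13 + 78 + 286 + 715 + 1287 + 1
     = 2381.

2381


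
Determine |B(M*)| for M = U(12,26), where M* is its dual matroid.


The dual of U(r,n) is U(n-r, n) = U(14,26).
Bases of U(14,26) are all (14)-element subsets.
|B(M*)| = C(26,14) = 9657700.

9657700


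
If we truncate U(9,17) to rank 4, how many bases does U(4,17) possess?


Truncating U(9,17) to rank 4 gives U(4,17).
Bases of U(4,17) are all 4-element subsets of 17 elements.
Number of bases = C(17,4) = (17 * 16 * 15 * 14) / (1 * 2 * 3 * 4) = 2380.

2380


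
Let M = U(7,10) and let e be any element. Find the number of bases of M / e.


Contracting e from U(7,10) gives U(6,9).
Bases of U(6,9) = (9 choose 6) = 84.

84


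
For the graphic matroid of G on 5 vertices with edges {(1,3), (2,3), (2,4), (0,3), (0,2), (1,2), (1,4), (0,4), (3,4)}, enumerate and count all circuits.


A circuit in a graphic matroid = edge set of a simple cycle.
G has 5 vertices and 9 edges.
Enumerating all minimal edge subsets forming cycles...
Total circuits found: 22.

22


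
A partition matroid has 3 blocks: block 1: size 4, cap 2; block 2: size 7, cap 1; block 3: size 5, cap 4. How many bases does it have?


A basis picks exactly ci elements from block i.
Number of bases = product of C(|Si|, ci).
= C(4,2) * C(7,1) * C(5,4)
= 6 * 7 * 5
= 210.

210


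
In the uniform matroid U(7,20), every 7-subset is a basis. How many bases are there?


Bases of U(7,20) are all 7-element subsets of the 20-element ground set.
Number of bases = C(20,7).
C(20,7) = 77520.

77520


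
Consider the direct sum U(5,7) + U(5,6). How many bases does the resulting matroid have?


Bases of a direct sum M1 + M2: |B| = |B(M1)| * |B(M2)|.
|B(U(5,7))| = C(7,5) = 21.
|B(U(5,6))| = C(6,5) = 6.
Total bases = 21 * 6 = 126.

126


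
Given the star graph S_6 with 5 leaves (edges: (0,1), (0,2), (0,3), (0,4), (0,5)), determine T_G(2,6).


A star on 6 vertices is a tree with 5 edges.
T(x,y) = x^(5) for any tree.
T(2,6) = 2^5 = 32.

32


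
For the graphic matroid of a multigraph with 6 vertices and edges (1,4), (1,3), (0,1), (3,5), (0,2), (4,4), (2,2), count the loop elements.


In a graphic matroid, a loop is a self-loop edge (u,u) with rank 0.
Examining all 7 edges for self-loops...
Self-loops found: (4,4), (2,2)
Number of loops = 2.

2


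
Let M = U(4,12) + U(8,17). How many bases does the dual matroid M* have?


(M1+M2)* = M1* + M2*.
M1* = U(8,12), bases: C(12,8) = 495.
M2* = U(9,17), bases: C(17,9) = 24310.
|B(M*)| = 495 * 24310 = 12033450.

12033450


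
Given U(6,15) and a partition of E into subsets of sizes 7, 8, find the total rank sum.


r(Ai) = min(|Ai|, 6) for each part.
Sum = min(7,6) + min(8,6)
    = 6 + 6
    = 12.

12


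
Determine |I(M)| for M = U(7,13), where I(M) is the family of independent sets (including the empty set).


Independent sets of U(7,13) are all subsets of size <= 7.
Count = C(13,0) + C(13,1) + C(13,2) + C(13,3) + C(13,4) + C(13,5) + C(13,6) + C(13,7)
     = 1 + 13 + 78 + 286 + 715 + 1287 + 1716 + 1716
     = 5812.

5812


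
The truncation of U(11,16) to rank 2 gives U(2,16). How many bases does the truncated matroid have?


Truncating U(11,16) to rank 2 gives U(2,16).
Bases of U(2,16) are all 2-element subsets of 16 elements.
Number of bases = C(16,2) = (16 * 15) / (1 * 2) = 120.

120


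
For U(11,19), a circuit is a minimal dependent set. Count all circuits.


In U(11,19), circuits are the (12)-element subsets.
Any set of 12 elements is dependent, and removing any one element gives
an independent set of size 11, so it is a minimal dependent set.
Number of circuits = (19 choose 12) = 50388.

50388


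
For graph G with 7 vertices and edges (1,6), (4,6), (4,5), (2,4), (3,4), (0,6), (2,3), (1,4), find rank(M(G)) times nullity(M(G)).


r(M) = |V| - c = 7 - 1 = 6.
nullity = |E| - r(M) = 8 - 6 = 2.
Product = 6 * 2 = 12.

12


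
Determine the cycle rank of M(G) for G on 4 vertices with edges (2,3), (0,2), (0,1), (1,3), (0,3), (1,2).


Cycle rank (nullity) = |E| - r(M) = |E| - (|V| - c).
|E| = 6, |V| = 4, c = 1.
Nullity = 6 - (4 - 1) = 6 - 3 = 3.

3


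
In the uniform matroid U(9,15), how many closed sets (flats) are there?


Flats of U(9,15): every subset of size < 9 is a flat, plus E itself.
Count = C(15,0) + C(15,1) + C(15,2) + C(15,3) + C(15,4) + C(15,5) + C(15,6) + C(15,7) + C(15,8) + 1
     = 1 + 15 + 105 + 455 + 1365 + 3003 + 5005 + 6435 + 6435 + 1
     = 22820.

22820


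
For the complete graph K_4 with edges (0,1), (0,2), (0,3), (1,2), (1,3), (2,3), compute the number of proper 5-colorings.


P(K_4, k) = k(k-1)(k-2)...(k-3).
P(5) = (5) * (4) * (3) * (2) = 120.

120


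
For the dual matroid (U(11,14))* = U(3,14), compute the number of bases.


The dual of U(r,n) is U(n-r, n) = U(3,14).
Bases of U(3,14) are all (3)-element subsets.
|B(M*)| = (14 choose 3) = 364.

364


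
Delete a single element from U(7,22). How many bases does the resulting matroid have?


Deleting e from U(7,22) gives U(7,21) since n > r.
Bases of U(7,21) = (21 choose 7) = 116280.

116280


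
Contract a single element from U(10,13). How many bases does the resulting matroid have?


Contracting e from U(10,13) gives U(9,12).
Bases of U(9,12) = (12 choose 9) = 220.

220


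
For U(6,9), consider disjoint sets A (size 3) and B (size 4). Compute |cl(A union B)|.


|A union B| = 3 + 4 = 7 (disjoint).
In U(6,9), cl(S) = S if |S| < 6, else cl(S) = E.
Since 7 >= 6, cl(A union B) = E.
|cl(A union B)| = 9.

9


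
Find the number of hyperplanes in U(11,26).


Hyperplanes of U(11,26) are flats of rank 10.
In a uniform matroid, these are exactly the (10)-element subsets.
Count = C(26,10) = 5311735.

5311735


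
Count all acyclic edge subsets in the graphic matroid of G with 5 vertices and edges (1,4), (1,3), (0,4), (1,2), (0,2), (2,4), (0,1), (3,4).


An independent set in a graphic matroid is an acyclic edge subset.
G has 5 vertices and 8 edges.
Enumerate all 2^8 = 256 subsets, checking for acyclicity.
Total independent sets = 128.

128


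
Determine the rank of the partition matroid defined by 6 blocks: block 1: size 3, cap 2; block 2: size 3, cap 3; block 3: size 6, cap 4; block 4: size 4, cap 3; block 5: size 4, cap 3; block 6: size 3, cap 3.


Rank of a partition matroid = sum of min(|Si|, ci) for each block.
= min(3,2) + min(3,3) + min(6,4) + min(4,3) + min(4,3) + min(3,3)
= 2 + 3 + 4 + 3 + 3 + 3
= 18.

18


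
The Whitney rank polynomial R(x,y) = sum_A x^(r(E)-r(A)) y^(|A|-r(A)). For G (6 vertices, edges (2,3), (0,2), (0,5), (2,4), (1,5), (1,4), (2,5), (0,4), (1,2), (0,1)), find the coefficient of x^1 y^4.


R(x,y) = sum over A in 2^E of x^(r(E)-r(A)) * y^(|A|-r(A)).
G has 6 vertices, 10 edges. r(E) = 5.
Enumerate all 2^10 = 1024 subsets.
Count subsets with r(E)-r(A)=1 and |A|-r(A)=4: 9.

9


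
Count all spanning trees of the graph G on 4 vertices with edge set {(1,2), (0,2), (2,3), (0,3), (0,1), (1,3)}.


By Kirchhoff's matrix tree theorem, the number of spanning trees equals
the determinant of any cofactor of the Laplacian matrix L.
G has 4 vertices and 6 edges.
Computing the (3 x 3) cofactor determinant gives 16.

16


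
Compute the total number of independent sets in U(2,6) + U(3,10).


For a direct sum, |I(M1+M2)| = |I(M1)| * |I(M2)|.
|I(U(2,6))| = sum C(6,k) for k=0..2 = 22.
|I(U(3,10))| = sum C(10,k) for k=0..3 = 176.
Total = 22 * 176 = 3872.

3872


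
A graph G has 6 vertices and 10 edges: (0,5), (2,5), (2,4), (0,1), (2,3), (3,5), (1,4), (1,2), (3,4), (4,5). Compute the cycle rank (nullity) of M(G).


Cycle rank (nullity) = |E| - r(M) = |E| - (|V| - c).
|E| = 10, |V| = 6, c = 1.
Nullity = 10 - (6 - 1) = 10 - 5 = 5.

5


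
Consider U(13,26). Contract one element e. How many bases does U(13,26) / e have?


Contracting e from U(13,26) gives U(12,25).
Bases of U(12,25) = C(25,12) = 5200300.

5200300


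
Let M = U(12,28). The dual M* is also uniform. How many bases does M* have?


The dual of U(r,n) is U(n-r, n) = U(16,28).
Bases of U(16,28) are all (16)-element subsets.
|B(M*)| = C(28,16) = 30421755.

30421755


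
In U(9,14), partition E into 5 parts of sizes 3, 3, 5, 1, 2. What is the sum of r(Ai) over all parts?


r(Ai) = min(|Ai|, 9) for each part.
Sum = min(3,9) + min(3,9) + min(5,9) + min(1,9) + min(2,9)
    = 3 + 3 + 5 + 1 + 2
    = 14.

14


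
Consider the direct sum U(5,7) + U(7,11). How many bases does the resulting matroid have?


Bases of a direct sum M1 + M2: |B| = |B(M1)| * |B(M2)|.
|B(U(5,7))| = C(7,5) = 21.
|B(U(7,11))| = C(11,7) = 330.
Total bases = 21 * 330 = 6930.

6930


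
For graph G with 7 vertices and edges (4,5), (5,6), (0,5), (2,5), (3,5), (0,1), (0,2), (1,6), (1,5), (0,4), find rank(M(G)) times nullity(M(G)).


r(M) = |V| - c = 7 - 1 = 6.
nullity = |E| - r(M) = 10 - 6 = 4.
Product = 6 * 4 = 24.

24


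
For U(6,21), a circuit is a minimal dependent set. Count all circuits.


In U(6,21), circuits are the (7)-element subsets.
Any set of 7 elements is dependent, and removing any one element gives
an independent set of size 6, so it is a minimal dependent set.
Number of circuits = C(21,7) = 116280.

116280


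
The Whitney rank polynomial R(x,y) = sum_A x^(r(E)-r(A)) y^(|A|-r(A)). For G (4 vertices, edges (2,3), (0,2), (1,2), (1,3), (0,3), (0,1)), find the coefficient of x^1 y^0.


R(x,y) = sum over A in 2^E of x^(r(E)-r(A)) * y^(|A|-r(A)).
G has 4 vertices, 6 edges. r(E) = 3.
Enumerate all 2^6 = 64 subsets.
Count subsets with r(E)-r(A)=1 and |A|-r(A)=0: 15.

15


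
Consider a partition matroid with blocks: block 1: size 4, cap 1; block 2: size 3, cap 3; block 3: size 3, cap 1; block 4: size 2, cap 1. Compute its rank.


Rank of a partition matroid = sum of min(|Si|, ci) for each block.
= min(4,1) + min(3,3) + min(3,1) + min(2,1)
= 1 + 3 + 1 + 1
= 6.

6


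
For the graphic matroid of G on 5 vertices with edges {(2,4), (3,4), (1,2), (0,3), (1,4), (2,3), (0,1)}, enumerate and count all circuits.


A circuit in a graphic matroid = edge set of a simple cycle.
G has 5 vertices and 7 edges.
Enumerating all minimal edge subsets forming cycles...
Total circuits found: 7.

7


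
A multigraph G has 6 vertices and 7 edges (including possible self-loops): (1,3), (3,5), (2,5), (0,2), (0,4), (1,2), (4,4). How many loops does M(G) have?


In a graphic matroid, a loop is a self-loop edge (u,u) with rank 0.
Examining all 7 edges for self-loops...
Self-loops found: (4,4)
Number of loops = 1.

1


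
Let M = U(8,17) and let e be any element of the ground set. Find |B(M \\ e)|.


Deleting e from U(8,17) gives U(8,16) since n > r.
Bases of U(8,16) = (16 choose 8) = 12870.

12870


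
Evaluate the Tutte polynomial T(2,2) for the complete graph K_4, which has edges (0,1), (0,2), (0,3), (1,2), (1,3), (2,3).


T(K_4; x,y) = x^3 + 3x^2 + 4xy + 2x + y^3 + 3y^2 + 2y.
Substituting x=2, y=2:
= 8 + 12 + 16 + 4 + 8 + 12 + 4
= 64.

64


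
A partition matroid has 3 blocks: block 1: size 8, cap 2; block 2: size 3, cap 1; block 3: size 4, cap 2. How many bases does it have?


A basis picks exactly ci elements from block i.
Number of bases = product of C(|Si|, ci).
= C(8,2) * C(3,1) * C(4,2)
= 28 * 3 * 6
= 504.

504


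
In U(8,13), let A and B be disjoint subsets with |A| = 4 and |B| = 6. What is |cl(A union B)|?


|A union B| = 4 + 6 = 10 (disjoint).
In U(8,13), cl(S) = S if |S| < 8, else cl(S) = E.
Since 10 >= 8, cl(A union B) = E.
|cl(A union B)| = 13.

13


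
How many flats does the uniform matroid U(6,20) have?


Flats of U(6,20): every subset of size < 6 is a flat, plus E itself.
Count = (20 choose 0) + (20 choose 1) + (20 choose 2) + (20 choose 3) + (20 choose 4) + (20 choose 5) + 1
     = 1 + 20 + 190 + 1140 + 4845 + 15504 + 1
     = 21701.

21701


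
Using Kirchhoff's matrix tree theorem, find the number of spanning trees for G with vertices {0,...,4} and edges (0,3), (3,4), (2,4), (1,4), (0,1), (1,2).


By Kirchhoff's matrix tree theorem, the number of spanning trees equals
the determinant of any cofactor of the Laplacian matrix L.
G has 5 vertices and 6 edges.
Computing the (4 x 4) cofactor determinant gives 11.

11


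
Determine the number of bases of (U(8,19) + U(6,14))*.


(M1+M2)* = M1* + M2*.
M1* = U(11,19), bases: C(19,11) = 75582.
M2* = U(8,14), bases: C(14,8) = 3003.
|B(M*)| = 75582 * 3003 = 226972746.

226972746


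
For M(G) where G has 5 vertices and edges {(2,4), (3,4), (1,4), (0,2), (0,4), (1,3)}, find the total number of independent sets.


An independent set in a graphic matroid is an acyclic edge subset.
G has 5 vertices and 6 edges.
Enumerate all 2^6 = 64 subsets, checking for acyclicity.
Total independent sets = 49.

49


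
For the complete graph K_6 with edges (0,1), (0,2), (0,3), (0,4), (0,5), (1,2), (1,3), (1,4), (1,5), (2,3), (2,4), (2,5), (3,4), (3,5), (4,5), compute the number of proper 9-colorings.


P(K_6, k) = k(k-1)(k-2)...(k-5).
P(9) = (9) * (8) * (7) * (6) * (5) * (4) = 60480.

60480


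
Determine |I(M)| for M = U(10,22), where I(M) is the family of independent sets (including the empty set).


Independent sets of U(10,22) are all subsets of size <= 10.
Count = (22 choose 0) + (22 choose 1) + (22 choose 2) + (22 choose 3) + (22 choose 4) + (22 choose 5) + (22 choose 6) + (22 choose 7) + (22 choose 8) + (22 choose 9) + (22 choose 10)
     = 1 + 22 + 231 + 1540 + 7315 + 26334 + 74613 + 170544 + 319770 + 497420 + 646646
     = 1744436.

1744436


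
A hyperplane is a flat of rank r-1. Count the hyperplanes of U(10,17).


Hyperplanes of U(10,17) are flats of rank 9.
In a uniform matroid, these are exactly the (9)-element subsets.
Count = C(17,9) = 17! / (9! * 8!) = 24310.

24310


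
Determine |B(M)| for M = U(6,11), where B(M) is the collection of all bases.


Bases of U(6,11) are all 6-element subsets of the 11-element ground set.
Number of bases = C(11,6).
C(11,6) = 11! / (6! * 5!) = 462.

462


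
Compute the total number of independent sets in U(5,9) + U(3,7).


For a direct sum, |I(M1+M2)| = |I(M1)| * |I(M2)|.
|I(U(5,9))| = sum C(9,k) for k=0..5 = 382.
|I(U(3,7))| = sum C(7,k) for k=0..3 = 64.
Total = 382 * 64 = 24448.

24448


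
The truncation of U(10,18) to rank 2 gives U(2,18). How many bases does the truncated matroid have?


Truncating U(10,18) to rank 2 gives U(2,18).
Bases of U(2,18) are all 2-element subsets of 18 elements.
Number of bases = C(18,2) = 18! / (2! * 16!) = 153.

153


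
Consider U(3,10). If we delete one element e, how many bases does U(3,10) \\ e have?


Deleting e from U(3,10) gives U(3,9) since n > r.
Bases of U(3,9) = C(9,3) = 9! / (3! * 6!) = 84.

84


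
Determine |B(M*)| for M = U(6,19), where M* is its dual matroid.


The dual of U(r,n) is U(n-r, n) = U(13,19).
Bases of U(13,19) are all (13)-element subsets.
|B(M*)| = C(19,13) = 27132.

27132


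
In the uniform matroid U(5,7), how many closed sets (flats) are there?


Flats of U(5,7): every subset of size < 5 is a flat, plus E itself.
Count = C(7,0) + C(7,1) + C(7,2) + C(7,3) + C(7,4) + 1
     = 1 + 7 + 21 + 35 + 35 + 1
     = 100.

100


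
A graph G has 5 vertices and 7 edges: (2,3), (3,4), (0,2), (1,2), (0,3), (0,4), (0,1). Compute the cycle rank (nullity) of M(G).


Cycle rank (nullity) = |E| - r(M) = |E| - (|V| - c).
|E| = 7, |V| = 5, c = 1.
Nullity = 7 - (5 - 1) = 7 - 4 = 3.

3


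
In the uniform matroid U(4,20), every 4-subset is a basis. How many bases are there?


Bases of U(4,20) are all 4-element subsets of the 20-element ground set.
Number of bases = C(20,4).
C(20,4) = (20 * 19 * 18 * 17) / (1 * 2 * 3 * 4) = 4845.

4845


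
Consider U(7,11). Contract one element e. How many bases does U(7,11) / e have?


Contracting e from U(7,11) gives U(6,10).
Bases of U(6,10) = C(10,6) = 10! / (6! * 4!) = 210.

210


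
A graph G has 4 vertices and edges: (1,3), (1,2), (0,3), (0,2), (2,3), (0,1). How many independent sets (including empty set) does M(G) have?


An independent set in a graphic matroid is an acyclic edge subset.
G has 4 vertices and 6 edges.
Enumerate all 2^6 = 64 subsets, checking for acyclicity.
Total independent sets = 38.

38


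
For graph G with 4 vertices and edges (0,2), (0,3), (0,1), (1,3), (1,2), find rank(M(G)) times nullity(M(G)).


r(M) = |V| - c = 4 - 1 = 3.
nullity = |E| - r(M) = 5 - 3 = 2.
Product = 3 * 2 = 6.

6


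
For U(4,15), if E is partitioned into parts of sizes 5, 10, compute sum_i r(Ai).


r(Ai) = min(|Ai|, 4) for each part.
Sum = min(5,4) + min(10,4)
    = 4 + 4
    = 8.

8


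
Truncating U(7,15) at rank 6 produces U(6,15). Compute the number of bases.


Truncating U(7,15) to rank 6 gives U(6,15).
Bases of U(6,15) are all 6-element subsets of 15 elements.
Number of bases = C(15,6) = 5005.

5005


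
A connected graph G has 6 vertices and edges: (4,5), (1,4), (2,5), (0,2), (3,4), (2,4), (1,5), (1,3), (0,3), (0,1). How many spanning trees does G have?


By Kirchhoff's matrix tree theorem, the number of spanning trees equals
the determinant of any cofactor of the Laplacian matrix L.
G has 6 vertices and 10 edges.
Computing the (5 x 5) cofactor determinant gives 130.

130


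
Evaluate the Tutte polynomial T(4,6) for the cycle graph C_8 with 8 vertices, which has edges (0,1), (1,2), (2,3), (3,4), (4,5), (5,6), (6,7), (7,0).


T(C_8; x,y) = x + x^2 + ... + x^(7) + y.
T(4,6) = 4^1 + 4^2 + 4^3 + 4^4 + 4^5 + 4^6 + 4^7 + 6
= 4 + 16 + 64 + 256 + 1024 + 4096 + 16384 + 6
= 21850.

21850


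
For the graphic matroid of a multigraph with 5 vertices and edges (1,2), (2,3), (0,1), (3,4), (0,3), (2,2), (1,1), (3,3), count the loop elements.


In a graphic matroid, a loop is a self-loop edge (u,u) with rank 0.
Examining all 8 edges for self-loops...
Self-loops found: (2,2), (1,1), (3,3)
Number of loops = 3.

3


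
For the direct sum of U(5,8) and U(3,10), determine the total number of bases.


Bases of a direct sum M1 + M2: |B| = |B(M1)| * |B(M2)|.
|B(U(5,8))| = C(8,5) = 56.
|B(U(3,10))| = C(10,3) = 120.
Total bases = 56 * 120 = 6720.

6720


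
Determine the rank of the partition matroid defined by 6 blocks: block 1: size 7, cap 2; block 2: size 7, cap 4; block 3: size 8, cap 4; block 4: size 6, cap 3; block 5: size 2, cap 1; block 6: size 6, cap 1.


Rank of a partition matroid = sum of min(|Si|, ci) for each block.
= min(7,2) + min(7,4) + min(8,4) + min(6,3) + min(2,1) + min(6,1)
= 2 + 4 + 4 + 3 + 1 + 1
= 15.

15


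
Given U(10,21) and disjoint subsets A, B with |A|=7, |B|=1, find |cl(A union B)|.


|A union B| = 7 + 1 = 8 (disjoint).
In U(10,21), cl(S) = S if |S| < 10, else cl(S) = E.
Since 8 < 10, cl(A union B) = A union B.
|cl(A union B)| = 8.

8


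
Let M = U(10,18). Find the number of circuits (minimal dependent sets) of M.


In U(10,18), circuits are the (11)-element subsets.
Any set of 11 elements is dependent, and removing any one element gives
an independent set of size 10, so it is a minimal dependent set.
Number of circuits = C(18,11) = 31824.

31824
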